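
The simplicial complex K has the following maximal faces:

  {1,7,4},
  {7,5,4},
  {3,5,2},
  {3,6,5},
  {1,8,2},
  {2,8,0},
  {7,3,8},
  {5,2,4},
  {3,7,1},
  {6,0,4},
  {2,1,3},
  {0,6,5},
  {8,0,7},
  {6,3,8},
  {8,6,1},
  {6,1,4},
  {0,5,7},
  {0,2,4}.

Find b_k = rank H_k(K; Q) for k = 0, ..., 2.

Take the total order 0 < 1 < 2 < 3 < 4 < 5 < 6 < 7 < 8 on the vertex set. Then K (dimension 2) consists of the simplices:

  0-simplices (9): [0], [1], [2], [3], [4], [5], [6], [7], [8]
  1-simplices (27): (27 of them)
  2-simplices (18): [0,2,4], [0,2,8], [0,4,6], [0,5,6], [0,5,7], [0,7,8], [1,2,3], [1,2,8], [1,3,7], [1,4,6], [1,4,7], [1,6,8], [2,3,5], [2,4,5], [3,5,6], [3,6,8], [3,7,8], [4,5,7]

Hence C_0 ≅ Z^9, C_1 ≅ Z^27, C_2 ≅ Z^18.

∂_1: C_1 → C_0 maps an edge to its endpoints' difference, ∂[p,q] = q − p. For instance
  ∂[5,6] = [6] − [5].
This gives a 9×27 integer matrix of rank 8; reducing to Smith normal form yields diagonal entries (1,1,1,1,1,1,1,1).

The boundary map ∂_2: C_2 → C_1 maps a triangle to the signed sum of its edges. For instance
  ∂[4,5,7] = [5,7] − [4,7] + [4,5],
  ∂[2,4,5] = [4,5] − [2,5] + [2,4].
As a 27×18 matrix over Z this has rank 18, with invariant factors (1,1,1,1,1,1,1,1,1,1,1,1,1,1,1,1,1,2).

Now H_k = ker ∂_k / im ∂_{k+1}, so:

  H_0: rank C_0 − rank ∂_1 = 9 − 8 = 1, and the invariant factors of ∂_1 are all 1, so H_0 = Z.
  H_1: rank ker ∂_1 − rank ∂_2 = (27 − 8) − 18 = 1, and ∂_2 has invariant factor 2 > 1, so H_1 = Z ⊕ Z/2Z.
  H_2: rank ker ∂_2 − rank ∂_3 = (18 − 18) − 0 = 0, and there is no ∂_3, so H_2 = 0.

As a check, the Euler characteristic is 9 − 27 + 18 = 0, which agrees with 1 − 1 + 0 = 0.
(K is a triangulation of the Klein bottle.)

Hence the Betti numbers are b_0 = 1, b_1 = 1, b_2 = 0.

b_0 = 1, b_1 = 1, b_2 = 0.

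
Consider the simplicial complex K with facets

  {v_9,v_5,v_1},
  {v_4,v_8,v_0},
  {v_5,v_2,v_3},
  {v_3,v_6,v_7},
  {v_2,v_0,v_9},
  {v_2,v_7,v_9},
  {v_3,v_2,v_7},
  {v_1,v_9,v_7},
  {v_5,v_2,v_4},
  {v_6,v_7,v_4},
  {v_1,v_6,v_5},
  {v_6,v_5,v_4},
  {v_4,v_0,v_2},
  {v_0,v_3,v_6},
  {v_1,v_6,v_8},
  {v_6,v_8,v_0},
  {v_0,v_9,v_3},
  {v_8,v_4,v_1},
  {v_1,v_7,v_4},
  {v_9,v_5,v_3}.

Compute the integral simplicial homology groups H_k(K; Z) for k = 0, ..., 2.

K has 10 vertices, 30 edges, 20 triangles.
rank ∂_0 = 0, rank ∂_1 = 9 ⇒ b_0 = 10 − 0 − 9 = 1; all invariant factors of ∂_1 are 1 so no torsion. So H_0 = Z.
rank ∂_1 = 9, rank ∂_2 = 20 ⇒ b_1 = 30 − 9 − 20 = 1; ∂_2 has invariant factor(s) [2] giving torsion. So H_1 = Z × Z/2.
rank ∂_2 = 20, rank ∂_3 = 0 ⇒ b_2 = 20 − 20 − 0 = 0. So H_2 = 0.

H_0 = Z,  H_1 = Z × Z/2,  H_2 = 0.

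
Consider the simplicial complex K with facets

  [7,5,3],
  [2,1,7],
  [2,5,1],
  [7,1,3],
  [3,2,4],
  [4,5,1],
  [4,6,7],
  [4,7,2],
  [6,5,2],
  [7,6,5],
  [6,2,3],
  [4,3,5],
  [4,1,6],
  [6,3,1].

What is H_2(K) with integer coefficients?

Order the vertices as 1 < 2 < 3 < 4 < 5 < 6 < 7. Listing each simplex with vertices in this order, K has dimension 2 with simplices:

  0-simplices (7): [1], [2], [3], [4], [5], [6], [7]
  1-simplices (21): [1,2], [1,3], [1,4], [1,5], [1,6], [1,7], [2,3], [2,4], [2,5], [2,6], [2,7], [3,4], [3,5], [3,6], [3,7], [4,5], [4,6], [4,7], [5,6], [5,7], [6,7]
  2-simplices (14): [1,2,5], [1,2,7], [1,3,6], [1,3,7], [1,4,5], [1,4,6], [2,3,4], [2,3,6], [2,4,7], [2,5,6], [3,4,5], [3,5,7], [4,6,7], [5,6,7]

Hence C_0 ≅ Z^7, C_1 ≅ Z^21, C_2 ≅ Z^14.

Boundary ∂_1: C_1 → C_0 is given by ∂[p,q] = [q] − [p].
As a 7×21 matrix over Z this has rank 6, with invariant factors (1,1,1,1,1,1).

∂_2: C_2 → C_1 sends each 2-simplex [p,q,r] to [q,r] − [p,r] + [p,q]. For instance
  ∂[1,2,7] = [2,7] − [1,7] + [1,2],
  ∂[1,2,5] = [2,5] − [1,5] + [1,2].
As a 21×14 matrix over Z this has rank 13, with invariant factors (1,1,1,1,1,1,1,1,1,1,1,1,1).

Now H_k = ker ∂_k / im ∂_{k+1}, so:

  H_2: rank ker ∂_2 − rank ∂_3 = (14 − 13) − 0 = 1, and there is no ∂_3, so H_2 = Z.

H_2 ≅ Z.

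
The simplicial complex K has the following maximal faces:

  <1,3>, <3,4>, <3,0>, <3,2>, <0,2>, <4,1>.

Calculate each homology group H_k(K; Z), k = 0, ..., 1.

H_0 ≅ Z,  H_1 ≅ Z^2.

Fix the vertex order 0 < 1 < 2 < 3 < 4 and write every simplex with vertices in increasing order. Then dim K = 1 and the simplices of K are:

  0-simplices (5): [0], [1], [2], [3], [4]
  1-simplices (6): [0,2], [0,3], [1,3], [1,4], [2,3], [3,4]

so the chain groups are C_0 ≅ Z^5, C_1 ≅ Z^6.

The boundary map ∂_1: C_1 → C_0 maps an edge to its endpoints' difference, ∂[p,q] = q − p.
As a 5×6 matrix over Z this has rank 4, with invariant factors (1,1,1,1).

Reading off H_k = ker ∂_k / im ∂_{k+1}:

  H_0: rank C_0 − rank ∂_1 = 5 − 4 = 1, and the invariant factors of ∂_1 are all 1, so H_0 ≅ Z.
  H_1: rank ker ∂_1 − rank ∂_2 = (6 − 4) − 0 = 2, and there is no ∂_2, so H_1 ≅ Z^2.

As a check, the Euler characteristic is 5 − 6 = -1, which agrees with 1 − 2 = -1.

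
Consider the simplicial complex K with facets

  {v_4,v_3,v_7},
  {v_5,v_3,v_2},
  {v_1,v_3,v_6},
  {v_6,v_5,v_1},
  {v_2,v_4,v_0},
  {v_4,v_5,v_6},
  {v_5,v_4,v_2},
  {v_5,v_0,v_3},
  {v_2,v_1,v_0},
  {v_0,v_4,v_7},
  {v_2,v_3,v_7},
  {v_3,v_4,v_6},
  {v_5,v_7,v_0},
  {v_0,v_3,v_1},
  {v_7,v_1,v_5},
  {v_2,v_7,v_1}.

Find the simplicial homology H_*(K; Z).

H_0 = Z,  H_1 = Z^2,  H_2 = Z.

We work with the vertex ordering v_0 < v_1 < v_2 < v_3 < v_4 < v_5 < v_6 < v_7. The simplices of K, each written with vertices in increasing order, are:

  0-simplices (8): [v_0], [v_1], [v_2], [v_3], [v_4], [v_5], [v_6], [v_7]
  1-simplices (24): (24 of them)
  2-simplices (16): (16 of them)

giving chain groups C_0 ≅ Z^8, C_1 ≅ Z^24, C_2 ≅ Z^16.

Boundary ∂_1: C_1 → C_0 is given by ∂[p,q] = [q] − [p].
The 8×24 boundary matrix has rank 7 and Smith normal form diag(1,1,1,1,1,1,1).

The boundary map ∂_2: C_2 → C_1 sends each 2-simplex [p,q,r] to [q,r] − [p,r] + [p,q]. For instance
  ∂[v_0,v_5,v_7] = [v_5,v_7] − [v_0,v_7] + [v_0,v_5],
  ∂[v_0,v_1,v_2] = [v_1,v_2] − [v_0,v_2] + [v_0,v_1].
The 24×16 boundary matrix has rank 15 and Smith normal form diag(1,1,1,1,1,1,1,1,1,1,1,1,1,1,1).

From H_k ≅ ker(∂_k) / im(∂_{k+1}) we obtain:

  H_0: rank C_0 − rank ∂_1 = 8 − 7 = 1, and the invariant factors of ∂_1 are all 1, so H_0 = Z.
  H_1: rank ker ∂_1 − rank ∂_2 = (24 − 7) − 15 = 2, and the invariant factors of ∂_2 are all 1, so H_1 = Z^2.
  H_2: rank ker ∂_2 − rank ∂_3 = (16 − 15) − 0 = 1, and there is no ∂_3, so H_2 = Z.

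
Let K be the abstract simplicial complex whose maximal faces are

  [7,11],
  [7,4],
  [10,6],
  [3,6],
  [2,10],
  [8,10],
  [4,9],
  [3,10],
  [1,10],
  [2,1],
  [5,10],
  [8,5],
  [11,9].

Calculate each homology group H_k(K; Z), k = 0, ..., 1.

Order the vertices as 1 < 2 < 3 < 4 < 5 < 6 < 7 < 8 < 9 < 10 < 11. Listing each simplex with vertices in this order, K has dimension 1 with simplices:

  0-simplices (11): [1], [2], [3], [4], [5], [6], [7], [8], [9], [10], [11]
  1-simplices (13): [1,2], [1,10], [2,10], [3,6], [3,10], [4,7], [4,9], [5,8], [5,10], [6,10], [7,11], [8,10], [9,11]

giving chain groups C_0 ≅ Z^11, C_1 ≅ Z^13.

∂_1: C_1 → C_0 sends each edge [p,q] (with p < q) to q − p. For instance
  ∂[8,10] = [10] − [8].
As a 11×13 matrix over Z this has rank 9, with invariant factors (1,1,1,1,1,1,1,1,1).

From H_k ≅ ker(∂_k) / im(∂_{k+1}) we obtain:

  H_0: rank C_0 − rank ∂_1 = 11 − 9 = 2, and the invariant factors of ∂_1 are all 1, so H_0 = Z^2.
  H_1: rank ker ∂_1 − rank ∂_2 = (13 − 9) − 0 = 4, and there is no ∂_2, so H_1 = Z^4.

(K is a triangulation of the disjoint union of the circle S^1 and a wedge of 3 circles.)

H_0 = Z^2,  H_1 = Z^4.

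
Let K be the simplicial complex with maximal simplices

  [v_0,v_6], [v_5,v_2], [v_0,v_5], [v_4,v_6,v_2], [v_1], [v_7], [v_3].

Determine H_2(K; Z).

H_2 ≅ 0.

Order the vertices as v_0 < v_1 < v_2 < v_3 < v_4 < v_5 < v_6 < v_7. Listing each simplex with vertices in this order, K has dimension 2 with simplices:

  0-simplices (8): [v_0], [v_1], [v_2], [v_3], [v_4], [v_5], [v_6], [v_7]
  1-simplices (6): [v_0,v_5], [v_0,v_6], [v_2,v_4], [v_2,v_5], [v_2,v_6], [v_4,v_6]
  2-simplices (1): [v_2,v_4,v_6]

giving chain groups C_0 ≅ Z^8, C_1 ≅ Z^6, C_2 ≅ Z^1.

Boundary ∂_1: C_1 → C_0 is given by ∂[p,q] = [q] − [p]. For instance
  ∂[v_2,v_4] = [v_4] − [v_2].
The 8×6 boundary matrix has rank 4 and Smith normal form diag(1,1,1,1).

The boundary map ∂_2: C_2 → C_1 maps a triangle to the signed sum of its edges. For instance
  ∂[v_2,v_4,v_6] = [v_4,v_6] − [v_2,v_6] + [v_2,v_4].
As a 6×1 matrix over Z this has rank 1, with invariant factors (1).

Computing H_k = (kernel of ∂_k) / (image of ∂_{k+1}):

  H_2: rank ker ∂_2 − rank ∂_3 = (1 − 1) − 0 = 0, and there is no ∂_3, so H_2 ≅ 0.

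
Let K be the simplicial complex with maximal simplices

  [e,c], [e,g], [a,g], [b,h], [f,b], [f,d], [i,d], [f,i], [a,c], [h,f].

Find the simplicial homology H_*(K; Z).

H_0 = Z^2,  H_1 = Z^3.

Fix the vertex order a < b < c < d < e < f < g < h < i and write every simplex with vertices in increasing order. Then dim K = 1 and the simplices of K are:

  0-simplices (9): a, b, c, d, e, f, g, h, i
  1-simplices (10): ac, ag, bf, bh, ce, df, di, eg, fh, fi

giving chain groups C_0 ≅ Z^9, C_1 ≅ Z^10.

The boundary map ∂_1: C_1 → C_0 sends each edge [p,q] (with p < q) to q − p. For instance
  ∂ac = c − a.
This gives a 9×10 integer matrix of rank 7; reducing to Smith normal form yields diagonal entries (1,1,1,1,1,1,1).

From H_k ≅ ker(∂_k) / im(∂_{k+1}) we obtain:

  H_0: rank C_0 − rank ∂_1 = 9 − 7 = 2, and the invariant factors of ∂_1 are all 1, so H_0 = Z^2.
  H_1: rank ker ∂_1 − rank ∂_2 = (10 − 7) − 0 = 3, and there is no ∂_2, so H_1 = Z^3.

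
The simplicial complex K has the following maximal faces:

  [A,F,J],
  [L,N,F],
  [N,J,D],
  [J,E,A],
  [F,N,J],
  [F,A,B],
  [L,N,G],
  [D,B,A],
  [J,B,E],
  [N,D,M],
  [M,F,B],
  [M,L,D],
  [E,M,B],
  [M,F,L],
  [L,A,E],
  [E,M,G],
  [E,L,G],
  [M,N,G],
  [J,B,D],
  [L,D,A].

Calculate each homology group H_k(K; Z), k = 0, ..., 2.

We work with the vertex ordering A < B < D < E < F < G < J < L < M < N. The simplices of K, each written with vertices in increasing order, are:

  0-simplices (10): A, B, D, E, F, G, J, L, M, N
  1-simplices (30): AB, AD, AE, AF, AJ, AL, BD, BE, BF, BJ, BM, DJ, DL, DM, DN, EG, EJ, EL, EM, FJ, FL, FM, FN, GL, GM, GN, JN, LM, LN, MN
  2-simplices (20): ABD, ABF, ADL, AEJ, AEL, AFJ, BDJ, BEJ, BEM, BFM, DJN, DLM, DMN, EGL, EGM, FJN, FLM, FLN, GLN, GMN

giving chain groups C_0 ≅ Z^10, C_1 ≅ Z^30, C_2 ≅ Z^20.

∂_1: C_1 → C_0 maps an edge to its endpoints' difference, ∂[p,q] = q − p. For instance
  ∂GM = M − G.
The resulting 10×30 matrix has rank 9, and its Smith normal form has invariant factors (1,1,1,1,1,1,1,1,1).

∂_2: C_2 → C_1 acts by ∂[p,q,r] = [q,r] − [p,r] + [p,q]. For instance
  ∂FLN = LN − FN + FL,
  ∂ABF = BF − AF + AB.
The 30×20 boundary matrix has rank 20 and Smith normal form diag(1,1,1,1,1,1,1,1,1,1,1,1,1,1,1,1,1,1,1,2).

Computing H_k = (kernel of ∂_k) / (image of ∂_{k+1}):

  H_0: rank C_0 − rank ∂_1 = 10 − 9 = 1, and the invariant factors of ∂_1 are all 1, so H_0 ≅ Z.
  H_1: rank ker ∂_1 − rank ∂_2 = (30 − 9) − 20 = 1, and ∂_2 has invariant factor 2 > 1, so H_1 ≅ Z ⊕ Z/2Z.
  H_2: rank ker ∂_2 − rank ∂_3 = (20 − 20) − 0 = 0, and there is no ∂_3, so H_2 ≅ 0.

H_0 ≅ Z,  H_1 ≅ Z ⊕ Z/2Z,  H_2 = 0.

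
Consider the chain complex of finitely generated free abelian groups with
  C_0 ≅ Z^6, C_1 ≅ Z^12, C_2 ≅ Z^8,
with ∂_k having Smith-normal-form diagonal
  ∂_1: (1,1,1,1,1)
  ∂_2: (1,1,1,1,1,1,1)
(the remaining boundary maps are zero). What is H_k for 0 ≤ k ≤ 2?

H_0: b_0 = 6 − 0 − 5 = 1; torsion from ∂_1 factors > 1: none. So H_0 = Z.
H_1: b_1 = 12 − 5 − 7 = 0; torsion from ∂_2 factors > 1: none. So H_1 = 0.
H_2: b_2 = 8 − 7 − 0 = 1; torsion from ∂_3 factors > 1: none. So H_2 = Z.

H_0 = Z,  H_1 = 0,  H_2 = Z.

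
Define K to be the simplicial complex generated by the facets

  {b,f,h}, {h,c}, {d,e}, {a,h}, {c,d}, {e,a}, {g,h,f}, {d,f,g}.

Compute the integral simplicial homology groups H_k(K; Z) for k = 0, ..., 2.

We work with the vertex ordering a < b < c < d < e < f < g < h. The simplices of K, each written with vertices in increasing order, are:

  0-simplices (8): a, b, c, d, e, f, g, h
  1-simplices (12): ae, ah, bf, bh, cd, ch, de, df, dg, fg, fh, gh
  2-simplices (3): bfh, dfg, fgh

giving chain groups C_0 ≅ Z^8, C_1 ≅ Z^12, C_2 ≅ Z^3.

∂_1: C_1 → C_0 is given by ∂[p,q] = [q] − [p].
The resulting 8×12 matrix has rank 7, and its Smith normal form has invariant factors (1,1,1,1,1,1,1).

The boundary map ∂_2: C_2 → C_1 acts by ∂[p,q,r] = [q,r] − [p,r] + [p,q]. For instance
  ∂bfh = fh − bh + bf,
  ∂fgh = gh − fh + fg.
As a 12×3 matrix over Z this has rank 3, with invariant factors (1,1,1).

Computing H_k = (kernel of ∂_k) / (image of ∂_{k+1}):

  H_0: rank C_0 − rank ∂_1 = 8 − 7 = 1, and the invariant factors of ∂_1 are all 1, so H_0 = Z.
  H_1: rank ker ∂_1 − rank ∂_2 = (12 − 7) − 3 = 2, and the invariant factors of ∂_2 are all 1, so H_1 = Z^2.
  H_2: rank ker ∂_2 − rank ∂_3 = (3 − 3) − 0 = 0, and there is no ∂_3, so H_2 = 0.

As a check, the Euler characteristic is 8 − 12 + 3 = -1, which agrees with 1 − 2 + 0 = -1.

H_0 = Z,  H_1 = Z^2,  H_2 = 0.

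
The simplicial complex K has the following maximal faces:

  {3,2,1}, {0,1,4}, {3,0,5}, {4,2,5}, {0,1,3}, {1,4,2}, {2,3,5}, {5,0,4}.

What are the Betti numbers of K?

b_0 = 1, b_1 = 0, b_2 = 1.

We work with the vertex ordering 0 < 1 < 2 < 3 < 4 < 5. The simplices of K, each written with vertices in increasing order, are:

  0-simplices (6): [0], [1], [2], [3], [4], [5]
  1-simplices (12): [0,1], [0,3], [0,4], [0,5], [1,2], [1,3], [1,4], [2,3], [2,4], [2,5], [3,5], [4,5]
  2-simplices (8): [0,1,3], [0,1,4], [0,3,5], [0,4,5], [1,2,3], [1,2,4], [2,3,5], [2,4,5]

Hence C_0 ≅ Z^6, C_1 ≅ Z^12, C_2 ≅ Z^8.

Boundary ∂_1: C_1 → C_0 sends each edge [p,q] (with p < q) to q − p. For instance
  ∂[2,5] = [5] − [2].
This gives a 6×12 integer matrix of rank 5; reducing to Smith normal form yields diagonal entries (1,1,1,1,1).

Boundary ∂_2: C_2 → C_1 acts by ∂[p,q,r] = [q,r] − [p,r] + [p,q]. For instance
  ∂[0,1,4] = [1,4] − [0,4] + [0,1],
  ∂[2,3,5] = [3,5] − [2,5] + [2,3].
This gives a 12×8 integer matrix of rank 7; reducing to Smith normal form yields diagonal entries (1,1,1,1,1,1,1).

Computing H_k = (kernel of ∂_k) / (image of ∂_{k+1}):

  H_0: rank C_0 − rank ∂_1 = 6 − 5 = 1, and the invariant factors of ∂_1 are all 1, so H_0 = Z.
  H_1: rank ker ∂_1 − rank ∂_2 = (12 − 5) − 7 = 0, and the invariant factors of ∂_2 are all 1, so H_1 = 0.
  H_2: rank ker ∂_2 − rank ∂_3 = (8 − 7) − 0 = 1, and there is no ∂_3, so H_2 = Z.

Hence the Betti numbers are b_0 = 1, b_1 = 0, b_2 = 1.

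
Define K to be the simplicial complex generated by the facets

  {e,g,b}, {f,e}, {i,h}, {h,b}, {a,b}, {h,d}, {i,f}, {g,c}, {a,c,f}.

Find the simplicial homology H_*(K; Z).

We work with the vertex ordering a < b < c < d < e < f < g < h < i. The simplices of K, each written with vertices in increasing order, are:

  0-simplices (9): a, b, c, d, e, f, g, h, i
  1-simplices (13): ab, ac, af, be, bg, bh, cf, cg, dh, ef, eg, fi, hi
  2-simplices (2): acf, beg

Hence C_0 ≅ Z^9, C_1 ≅ Z^13, C_2 ≅ Z^2.

∂_1: C_1 → C_0 sends each edge [p,q] (with p < q) to q − p.
As a 9×13 matrix over Z this has rank 8, with invariant factors (1,1,1,1,1,1,1,1).

The boundary map ∂_2: C_2 → C_1 maps a triangle to the signed sum of its edges. For instance
  ∂beg = eg − bg + be,
  ∂acf = cf − af + ac.
The 13×2 boundary matrix has rank 2 and Smith normal form diag(1,1).

Reading off H_k = ker ∂_k / im ∂_{k+1}:

  H_0: rank C_0 − rank ∂_1 = 9 − 8 = 1, and the invariant factors of ∂_1 are all 1, so H_0 ≅ Z.
  H_1: rank ker ∂_1 − rank ∂_2 = (13 − 8) − 2 = 3, and the invariant factors of ∂_2 are all 1, so H_1 ≅ Z^3.
  H_2: rank ker ∂_2 − rank ∂_3 = (2 − 2) − 0 = 0, and there is no ∂_3, so H_2 ≅ 0.

H_0 ≅ Z,  H_1 ≅ Z^3,  H_2 = 0.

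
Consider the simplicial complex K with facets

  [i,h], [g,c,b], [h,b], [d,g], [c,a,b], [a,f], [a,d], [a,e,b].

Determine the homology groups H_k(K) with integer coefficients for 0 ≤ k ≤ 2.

Fix the vertex order a < b < c < d < e < f < g < h < i and write every simplex with vertices in increasing order. Then dim K = 2 and the simplices of K are:

  0-simplices (9): a, b, c, d, e, f, g, h, i
  1-simplices (12): ab, ac, ad, ae, af, bc, be, bg, bh, cg, dg, hi
  2-simplices (3): abc, abe, bcg

Hence C_0 ≅ Z^9, C_1 ≅ Z^12, C_2 ≅ Z^3.

The boundary map ∂_1: C_1 → C_0 maps an edge to its endpoints' difference, ∂[p,q] = q − p. For instance
  ∂ab = b − a.
This gives a 9×12 integer matrix of rank 8; reducing to Smith normal form yields diagonal entries (1,1,1,1,1,1,1,1).

∂_2: C_2 → C_1 sends each 2-simplex [p,q,r] to [q,r] − [p,r] + [p,q]. For instance
  ∂abc = bc − ac + ab,
  ∂abe = be − ae + ab.
This gives a 12×3 integer matrix of rank 3; reducing to Smith normal form yields diagonal entries (1,1,1).

Reading off H_k = ker ∂_k / im ∂_{k+1}:

  H_0: rank C_0 − rank ∂_1 = 9 − 8 = 1, and the invariant factors of ∂_1 are all 1, so H_0 = Z.
  H_1: rank ker ∂_1 − rank ∂_2 = (12 − 8) − 3 = 1, and the invariant factors of ∂_2 are all 1, so H_1 = Z.
  H_2: rank ker ∂_2 − rank ∂_3 = (3 − 3) − 0 = 0, and there is no ∂_3, so H_2 = 0.

As a check, the Euler characteristic is 9 − 12 + 3 = 0, which agrees with 1 − 1 + 0 = 0.

H_0 ≅ Z,  H_1 ≅ Z,  H_2 = 0.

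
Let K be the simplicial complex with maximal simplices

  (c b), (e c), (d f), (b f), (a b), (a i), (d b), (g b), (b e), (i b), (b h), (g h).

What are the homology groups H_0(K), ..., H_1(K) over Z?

H_0 = Z,  H_1 = Z^4.

Fix the vertex order a < b < c < d < e < f < g < h < i and write every simplex with vertices in increasing order. Then dim K = 1 and the simplices of K are:

  0-simplices (9): a, b, c, d, e, f, g, h, i
  1-simplices (12): ab, ai, bc, bd, be, bf, bg, bh, bi, ce, df, gh

giving chain groups C_0 ≅ Z^9, C_1 ≅ Z^12.

∂_1: C_1 → C_0 maps an edge to its endpoints' difference, ∂[p,q] = q − p. For instance
  ∂bd = d − b.
The resulting 9×12 matrix has rank 8, and its Smith normal form has invariant factors (1,1,1,1,1,1,1,1).

Reading off H_k = ker ∂_k / im ∂_{k+1}:

  H_0: rank C_0 − rank ∂_1 = 9 − 8 = 1, and the invariant factors of ∂_1 are all 1, so H_0 = Z.
  H_1: rank ker ∂_1 − rank ∂_2 = (12 − 8) − 0 = 4, and there is no ∂_2, so H_1 = Z^4.

As a check, the Euler characteristic is 9 − 12 = -3, which agrees with 1 − 4 = -3.
(K is a triangulation of a wedge of 4 circles.)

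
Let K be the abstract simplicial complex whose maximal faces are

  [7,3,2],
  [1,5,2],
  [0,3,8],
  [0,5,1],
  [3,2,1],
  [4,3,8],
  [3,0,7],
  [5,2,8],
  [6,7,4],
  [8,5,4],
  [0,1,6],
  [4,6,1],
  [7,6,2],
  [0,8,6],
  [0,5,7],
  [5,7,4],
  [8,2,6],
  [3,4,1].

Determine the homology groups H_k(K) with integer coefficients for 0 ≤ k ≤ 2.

Take the total order 0 < 1 < 2 < 3 < 4 < 5 < 6 < 7 < 8 on the vertex set. Then K (dimension 2) consists of the simplices:

  0-simplices (9): [0], [1], [2], [3], [4], [5], [6], [7], [8]
  1-simplices (27): (27 of them)
  2-simplices (18): [0,1,5], [0,1,6], [0,3,7], [0,3,8], [0,5,7], [0,6,8], [1,2,3], [1,2,5], [1,3,4], [1,4,6], [2,3,7], [2,5,8], [2,6,7], [2,6,8], [3,4,8], [4,5,7], [4,5,8], [4,6,7]

giving chain groups C_0 ≅ Z^9, C_1 ≅ Z^27, C_2 ≅ Z^18.

The boundary map ∂_1: C_1 → C_0 is given by ∂[p,q] = [q] − [p]. For instance
  ∂[1,2] = [2] − [1].
This gives a 9×27 integer matrix of rank 8; reducing to Smith normal form yields diagonal entries (1,1,1,1,1,1,1,1).

∂_2: C_2 → C_1 sends each 2-simplex [p,q,r] to [q,r] − [p,r] + [p,q]. For instance
  ∂[2,3,7] = [3,7] − [2,7] + [2,3],
  ∂[0,5,7] = [5,7] − [0,7] + [0,5].
As a 27×18 matrix over Z this has rank 17, with invariant factors (1,1,1,1,1,1,1,1,1,1,1,1,1,1,1,1,1).

From H_k ≅ ker(∂_k) / im(∂_{k+1}) we obtain:

  H_0: rank C_0 − rank ∂_1 = 9 − 8 = 1, and the invariant factors of ∂_1 are all 1, so H_0 ≅ Z.
  H_1: rank ker ∂_1 − rank ∂_2 = (27 − 8) − 17 = 2, and the invariant factors of ∂_2 are all 1, so H_1 ≅ Z^2.
  H_2: rank ker ∂_2 − rank ∂_3 = (18 − 17) − 0 = 1, and there is no ∂_3, so H_2 ≅ Z.

(K is a triangulation of the torus T^2.)

H_0 ≅ Z,  H_1 ≅ Z^2,  H_2 ≅ Z.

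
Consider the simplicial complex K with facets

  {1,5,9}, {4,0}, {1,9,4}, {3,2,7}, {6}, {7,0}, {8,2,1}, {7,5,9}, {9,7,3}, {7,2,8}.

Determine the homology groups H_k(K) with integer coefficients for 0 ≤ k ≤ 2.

Fix the vertex order 0 < 1 < 2 < 3 < 4 < 5 < 6 < 7 < 8 < 9 and write every simplex with vertices in increasing order. Then dim K = 2 and the simplices of K are:

  0-simplices (10): [0], [1], [2], [3], [4], [5], [6], [7], [8], [9]
  1-simplices (17): [0,4], [0,7], [1,2], [1,4], [1,5], [1,8], [1,9], [2,3], [2,7], [2,8], [3,7], [3,9], [4,9], [5,7], [5,9], [7,8], [7,9]
  2-simplices (7): [1,2,8], [1,4,9], [1,5,9], [2,3,7], [2,7,8], [3,7,9], [5,7,9]

giving chain groups C_0 ≅ Z^10, C_1 ≅ Z^17, C_2 ≅ Z^7.

∂_1: C_1 → C_0 is given by ∂[p,q] = [q] − [p].
The resulting 10×17 matrix has rank 8, and its Smith normal form has invariant factors (1,1,1,1,1,1,1,1).

Boundary ∂_2: C_2 → C_1 sends each 2-simplex [p,q,r] to [q,r] − [p,r] + [p,q]. For instance
  ∂[3,7,9] = [7,9] − [3,9] + [3,7],
  ∂[1,4,9] = [4,9] − [1,9] + [1,4].
This gives a 17×7 integer matrix of rank 7; reducing to Smith normal form yields diagonal entries (1,1,1,1,1,1,1).

Now H_k = ker ∂_k / im ∂_{k+1}, so:

  H_0: rank C_0 − rank ∂_1 = 10 − 8 = 2, and the invariant factors of ∂_1 are all 1, so H_0 = Z^2.
  H_1: rank ker ∂_1 − rank ∂_2 = (17 − 8) − 7 = 2, and the invariant factors of ∂_2 are all 1, so H_1 = Z^2.
  H_2: rank ker ∂_2 − rank ∂_3 = (7 − 7) − 0 = 0, and there is no ∂_3, so H_2 = 0.

H_0 ≅ Z^2,  H_1 ≅ Z^2,  H_2 = 0.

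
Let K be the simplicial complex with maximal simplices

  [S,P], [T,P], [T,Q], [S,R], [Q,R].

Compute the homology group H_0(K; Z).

H_0 ≅ Z.

We work with the vertex ordering P < Q < R < S < T. The simplices of K, each written with vertices in increasing order, are:

  0-simplices (5): P, Q, R, S, T
  1-simplices (5): PS, PT, QR, QT, RS

Hence C_0 ≅ Z^5, C_1 ≅ Z^5.

∂_1: C_1 → C_0 is given by ∂[p,q] = [q] − [p].
As a 5×5 matrix over Z this has rank 4, with invariant factors (1,1,1,1).

Now H_k = ker ∂_k / im ∂_{k+1}, so:

  H_0: rank C_0 − rank ∂_1 = 5 − 4 = 1, and the invariant factors of ∂_1 are all 1, so H_0 ≅ Z.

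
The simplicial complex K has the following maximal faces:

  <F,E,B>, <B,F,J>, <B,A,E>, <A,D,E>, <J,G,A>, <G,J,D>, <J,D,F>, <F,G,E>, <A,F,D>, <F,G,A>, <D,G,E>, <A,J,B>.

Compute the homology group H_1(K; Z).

We work with the vertex ordering A < B < D < E < F < G < J. The simplices of K, each written with vertices in increasing order, are:

  0-simplices (7): A, B, D, E, F, G, J
  1-simplices (18): AB, AD, AE, AF, AG, AJ, BE, BF, BJ, DE, DF, DG, DJ, EF, EG, FG, FJ, GJ
  2-simplices (12): ABE, ABJ, ADE, ADF, AFG, AGJ, BEF, BFJ, DEG, DFJ, DGJ, EFG

giving chain groups C_0 ≅ Z^7, C_1 ≅ Z^18, C_2 ≅ Z^12.

The boundary map ∂_1: C_1 → C_0 maps an edge to its endpoints' difference, ∂[p,q] = q − p.
This gives a 7×18 integer matrix of rank 6; reducing to Smith normal form yields diagonal entries (1,1,1,1,1,1).

The boundary map ∂_2: C_2 → C_1 acts by ∂[p,q,r] = [q,r] − [p,r] + [p,q]. For instance
  ∂DFJ = FJ − DJ + DF,
  ∂ADF = DF − AF + AD.
The 18×12 boundary matrix has rank 12 and Smith normal form diag(1,1,1,1,1,1,1,1,1,1,1,2).

Now H_k = ker ∂_k / im ∂_{k+1}, so:

  H_1: rank ker ∂_1 − rank ∂_2 = (18 − 6) − 12 = 0, and ∂_2 has invariant factor 2 > 1, so H_1 = Z/2.

(K is a triangulation of the real projective plane RP^2.)

H_1 ≅ Z/2.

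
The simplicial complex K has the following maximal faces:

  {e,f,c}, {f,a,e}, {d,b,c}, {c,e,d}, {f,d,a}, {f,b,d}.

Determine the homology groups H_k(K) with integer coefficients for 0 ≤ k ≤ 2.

Take the total order a < b < c < d < e < f on the vertex set. Then K (dimension 2) consists of the simplices:

  0-simplices (6): a, b, c, d, e, f
  1-simplices (12): ad, ae, af, bc, bd, bf, cd, ce, cf, de, df, ef
  2-simplices (6): adf, aef, bcd, bdf, cde, cef

Hence C_0 ≅ Z^6, C_1 ≅ Z^12, C_2 ≅ Z^6.

∂_1: C_1 → C_0 is given by ∂[p,q] = [q] − [p]. For instance
  ∂ef = f − e.
The resulting 6×12 matrix has rank 5, and its Smith normal form has invariant factors (1,1,1,1,1).

The boundary map ∂_2: C_2 → C_1 maps a triangle to the signed sum of its edges. For instance
  ∂aef = ef − af + ae,
  ∂adf = df − af + ad.
This gives a 12×6 integer matrix of rank 6; reducing to Smith normal form yields diagonal entries (1,1,1,1,1,1).

Reading off H_k = ker ∂_k / im ∂_{k+1}:

  H_0: rank C_0 − rank ∂_1 = 6 − 5 = 1, and the invariant factors of ∂_1 are all 1, so H_0 = Z.
  H_1: rank ker ∂_1 − rank ∂_2 = (12 − 5) − 6 = 1, and the invariant factors of ∂_2 are all 1, so H_1 = Z.
  H_2: rank ker ∂_2 − rank ∂_3 = (6 − 6) − 0 = 0, and there is no ∂_3, so H_2 = 0.

H_0 ≅ Z,  H_1 ≅ Z,  H_2 = 0.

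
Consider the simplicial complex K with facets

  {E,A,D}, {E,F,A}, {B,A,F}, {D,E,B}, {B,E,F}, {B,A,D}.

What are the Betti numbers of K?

b_0 = 1, b_1 = 0, b_2 = 1.

K has 5 vertices, 9 edges, 6 triangles.
rank ∂_0 = 0, rank ∂_1 = 4 ⇒ b_0 = 5 − 0 − 4 = 1; all invariant factors of ∂_1 are 1 so no torsion. So H_0 ≅ Z.
rank ∂_1 = 4, rank ∂_2 = 5 ⇒ b_1 = 9 − 4 − 5 = 0; all invariant factors of ∂_2 are 1 so no torsion. So H_1 ≅ 0.
rank ∂_2 = 5, rank ∂_3 = 0 ⇒ b_2 = 6 − 5 − 0 = 1. So H_2 ≅ Z.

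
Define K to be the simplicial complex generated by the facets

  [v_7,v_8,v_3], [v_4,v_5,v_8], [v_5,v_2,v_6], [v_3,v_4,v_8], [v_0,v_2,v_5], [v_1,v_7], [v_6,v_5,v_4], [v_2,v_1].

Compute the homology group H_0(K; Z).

Order the vertices as v_0 < v_1 < v_2 < v_3 < v_4 < v_5 < v_6 < v_7 < v_8. Listing each simplex with vertices in this order, K has dimension 2 with simplices:

  0-simplices (9): [v_0], [v_1], [v_2], [v_3], [v_4], [v_5], [v_6], [v_7], [v_8]
  1-simplices (15): (15 of them)
  2-simplices (6): [v_0,v_2,v_5], [v_2,v_5,v_6], [v_3,v_4,v_8], [v_3,v_7,v_8], [v_4,v_5,v_6], [v_4,v_5,v_8]

Hence C_0 ≅ Z^9, C_1 ≅ Z^15, C_2 ≅ Z^6.

∂_1: C_1 → C_0 sends each edge [p,q] (with p < q) to q − p.
As a 9×15 matrix over Z this has rank 8, with invariant factors (1,1,1,1,1,1,1,1).

Boundary ∂_2: C_2 → C_1 acts by ∂[p,q,r] = [q,r] − [p,r] + [p,q]. For instance
  ∂[v_4,v_5,v_8] = [v_5,v_8] − [v_4,v_8] + [v_4,v_5],
  ∂[v_3,v_4,v_8] = [v_4,v_8] − [v_3,v_8] + [v_3,v_4].
This gives a 15×6 integer matrix of rank 6; reducing to Smith normal form yields diagonal entries (1,1,1,1,1,1).

Computing H_k = (kernel of ∂_k) / (image of ∂_{k+1}):

  H_0: rank C_0 − rank ∂_1 = 9 − 8 = 1, and the invariant factors of ∂_1 are all 1, so H_0 ≅ Z.

H_0 ≅ Z.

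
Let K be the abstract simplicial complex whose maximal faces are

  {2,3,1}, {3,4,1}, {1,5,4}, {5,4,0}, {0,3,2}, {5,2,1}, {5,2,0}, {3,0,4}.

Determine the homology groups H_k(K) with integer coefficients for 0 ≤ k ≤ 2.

H_0 ≅ Z,  H_1 = 0,  H_2 ≅ Z.

Take the total order 0 < 1 < 2 < 3 < 4 < 5 on the vertex set. Then K (dimension 2) consists of the simplices:

  0-simplices (6): [0], [1], [2], [3], [4], [5]
  1-simplices (12): [0,2], [0,3], [0,4], [0,5], [1,2], [1,3], [1,4], [1,5], [2,3], [2,5], [3,4], [4,5]
  2-simplices (8): [0,2,3], [0,2,5], [0,3,4], [0,4,5], [1,2,3], [1,2,5], [1,3,4], [1,4,5]

giving chain groups C_0 ≅ Z^6, C_1 ≅ Z^12, C_2 ≅ Z^8.

∂_1: C_1 → C_0 sends each edge [p,q] (with p < q) to q − p.
The resulting 6×12 matrix has rank 5, and its Smith normal form has invariant factors (1,1,1,1,1).

∂_2: C_2 → C_1 acts by ∂[p,q,r] = [q,r] − [p,r] + [p,q]. For instance
  ∂[1,4,5] = [4,5] − [1,5] + [1,4],
  ∂[1,2,3] = [2,3] − [1,3] + [1,2].
This gives a 12×8 integer matrix of rank 7; reducing to Smith normal form yields diagonal entries (1,1,1,1,1,1,1).

Reading off H_k = ker ∂_k / im ∂_{k+1}:

  H_0: rank C_0 − rank ∂_1 = 6 − 5 = 1, and the invariant factors of ∂_1 are all 1, so H_0 ≅ Z.
  H_1: rank ker ∂_1 − rank ∂_2 = (12 − 5) − 7 = 0, and the invariant factors of ∂_2 are all 1, so H_1 ≅ 0.
  H_2: rank ker ∂_2 − rank ∂_3 = (8 − 7) − 0 = 1, and there is no ∂_3, so H_2 ≅ Z.

(K is a triangulation of the 2-sphere S^2.)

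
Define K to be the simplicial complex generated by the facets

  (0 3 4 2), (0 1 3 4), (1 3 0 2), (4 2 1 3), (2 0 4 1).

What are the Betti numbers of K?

Fix the vertex order 0 < 1 < 2 < 3 < 4 and write every simplex with vertices in increasing order. Then dim K = 3 and the simplices of K are:

  0-simplices (5): [0], [1], [2], [3], [4]
  1-simplices (10): [0,1], [0,2], [0,3], [0,4], [1,2], [1,3], [1,4], [2,3], [2,4], [3,4]
  2-simplices (10): [0,1,2], [0,1,3], [0,1,4], [0,2,3], [0,2,4], [0,3,4], [1,2,3], [1,2,4], [1,3,4], [2,3,4]
  3-simplices (5): [0,1,2,3], [0,1,2,4], [0,1,3,4], [0,2,3,4], [1,2,3,4]

so the chain groups are C_0 ≅ Z^5, C_1 ≅ Z^10, C_2 ≅ Z^10, C_3 ≅ Z^5.

Boundary ∂_1: C_1 → C_0 sends each edge [p,q] (with p < q) to q − p. For instance
  ∂[2,4] = [4] − [2].
The 5×10 boundary matrix has rank 4 and Smith normal form diag(1,1,1,1).

Boundary ∂_2: C_2 → C_1 sends each 2-simplex [p,q,r] to [q,r] − [p,r] + [p,q]. For instance
  ∂[0,1,3] = [1,3] − [0,3] + [0,1],
  ∂[0,3,4] = [3,4] − [0,4] + [0,3].
The 10×10 boundary matrix has rank 6 and Smith normal form diag(1,1,1,1,1,1).

The boundary map ∂_3: C_3 → C_2 sends each 3-simplex σ to the alternating sum Σ_i (−1)^i (σ with its i-th vertex removed). For instance
  ∂[0,2,3,4] = [2,3,4] − [0,3,4] + [0,2,4] − [0,2,3],
  ∂[0,1,2,4] = [1,2,4] − [0,2,4] + [0,1,4] − [0,1,2].
As a 10×5 matrix over Z this has rank 4, with invariant factors (1,1,1,1).

From H_k ≅ ker(∂_k) / im(∂_{k+1}) we obtain:

  H_0: rank C_0 − rank ∂_1 = 5 − 4 = 1, and the invariant factors of ∂_1 are all 1, so H_0 = Z.
  H_1: rank ker ∂_1 − rank ∂_2 = (10 − 4) − 6 = 0, and the invariant factors of ∂_2 are all 1, so H_1 = 0.
  H_2: rank ker ∂_2 − rank ∂_3 = (10 − 6) − 4 = 0, and the invariant factors of ∂_3 are all 1, so H_2 = 0.
  H_3: rank ker ∂_3 − rank ∂_4 = (5 − 4) − 0 = 1, and there is no ∂_4, so H_3 = Z.

(K is a triangulation of the 3-sphere S^3.)

Hence the Betti numbers are b_0 = 1, b_1 = 0, b_2 = 0, b_3 = 1.

b_0 = 1, b_1 = 0, b_2 = 0, b_3 = 1.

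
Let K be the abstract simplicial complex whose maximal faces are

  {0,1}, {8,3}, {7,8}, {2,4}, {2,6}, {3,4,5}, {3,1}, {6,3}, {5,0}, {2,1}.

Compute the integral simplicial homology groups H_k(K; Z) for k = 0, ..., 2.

H_0 = Z,  H_1 = Z^3,  H_2 = 0.

We work with the vertex ordering 0 < 1 < 2 < 3 < 4 < 5 < 6 < 7 < 8. The simplices of K, each written with vertices in increasing order, are:

  0-simplices (9): [0], [1], [2], [3], [4], [5], [6], [7], [8]
  1-simplices (12): [0,1], [0,5], [1,2], [1,3], [2,4], [2,6], [3,4], [3,5], [3,6], [3,8], [4,5], [7,8]
  2-simplices (1): [3,4,5]

Hence C_0 ≅ Z^9, C_1 ≅ Z^12, C_2 ≅ Z^1.

The boundary map ∂_1: C_1 → C_0 is given by ∂[p,q] = [q] − [p]. For instance
  ∂[1,2] = [2] − [1].
As a 9×12 matrix over Z this has rank 8, with invariant factors (1,1,1,1,1,1,1,1).

∂_2: C_2 → C_1 maps a triangle to the signed sum of its edges. For instance
  ∂[3,4,5] = [4,5] − [3,5] + [3,4].
The 12×1 boundary matrix has rank 1 and Smith normal form diag(1).

Now H_k = ker ∂_k / im ∂_{k+1}, so:

  H_0: rank C_0 − rank ∂_1 = 9 − 8 = 1, and the invariant factors of ∂_1 are all 1, so H_0 ≅ Z.
  H_1: rank ker ∂_1 − rank ∂_2 = (12 − 8) − 1 = 3, and the invariant factors of ∂_2 are all 1, so H_1 ≅ Z^3.
  H_2: rank ker ∂_2 − rank ∂_3 = (1 − 1) − 0 = 0, and there is no ∂_3, so H_2 ≅ 0.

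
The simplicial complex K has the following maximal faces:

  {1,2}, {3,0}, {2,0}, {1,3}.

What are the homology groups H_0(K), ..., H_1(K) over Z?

H_0 ≅ Z,  H_1 ≅ Z.

Fix the vertex order 0 < 1 < 2 < 3 and write every simplex with vertices in increasing order. Then dim K = 1 and the simplices of K are:

  0-simplices (4): [0], [1], [2], [3]
  1-simplices (4): [0,2], [0,3], [1,2], [1,3]

so the chain groups are C_0 ≅ Z^4, C_1 ≅ Z^4.

The boundary map ∂_1: C_1 → C_0 maps an edge to its endpoints' difference, ∂[p,q] = q − p.
The resulting 4×4 matrix has rank 3, and its Smith normal form has invariant factors (1,1,1).

Reading off H_k = ker ∂_k / im ∂_{k+1}:

  H_0: rank C_0 − rank ∂_1 = 4 − 3 = 1, and the invariant factors of ∂_1 are all 1, so H_0 ≅ Z.
  H_1: rank ker ∂_1 − rank ∂_2 = (4 − 3) − 0 = 1, and there is no ∂_2, so H_1 ≅ Z.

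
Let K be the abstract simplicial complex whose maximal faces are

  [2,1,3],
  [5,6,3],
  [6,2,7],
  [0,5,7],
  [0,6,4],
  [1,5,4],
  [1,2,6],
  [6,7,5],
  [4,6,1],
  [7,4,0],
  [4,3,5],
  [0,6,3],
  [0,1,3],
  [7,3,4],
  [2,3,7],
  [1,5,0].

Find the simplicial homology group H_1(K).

We work with the vertex ordering 0 < 1 < 2 < 3 < 4 < 5 < 6 < 7. The simplices of K, each written with vertices in increasing order, are:

  0-simplices (8): [0], [1], [2], [3], [4], [5], [6], [7]
  1-simplices (24): (24 of them)
  2-simplices (16): [0,1,3], [0,1,5], [0,3,6], [0,4,6], [0,4,7], [0,5,7], [1,2,3], [1,2,6], [1,4,5], [1,4,6], [2,3,7], [2,6,7], [3,4,5], [3,4,7], [3,5,6], [5,6,7]

giving chain groups C_0 ≅ Z^8, C_1 ≅ Z^24, C_2 ≅ Z^16.

∂_1: C_1 → C_0 is given by ∂[p,q] = [q] − [p].
The resulting 8×24 matrix has rank 7, and its Smith normal form has invariant factors (1,1,1,1,1,1,1).

Boundary ∂_2: C_2 → C_1 sends each 2-simplex [p,q,r] to [q,r] − [p,r] + [p,q]. For instance
  ∂[1,2,3] = [2,3] − [1,3] + [1,2],
  ∂[5,6,7] = [6,7] − [5,7] + [5,6].
This gives a 24×16 integer matrix of rank 15; reducing to Smith normal form yields diagonal entries (1,1,1,1,1,1,1,1,1,1,1,1,1,1,1).

From H_k ≅ ker(∂_k) / im(∂_{k+1}) we obtain:

  H_1: rank ker ∂_1 − rank ∂_2 = (24 − 7) − 15 = 2, and the invariant factors of ∂_2 are all 1, so H_1 ≅ Z^2.

H_1 ≅ Z^2.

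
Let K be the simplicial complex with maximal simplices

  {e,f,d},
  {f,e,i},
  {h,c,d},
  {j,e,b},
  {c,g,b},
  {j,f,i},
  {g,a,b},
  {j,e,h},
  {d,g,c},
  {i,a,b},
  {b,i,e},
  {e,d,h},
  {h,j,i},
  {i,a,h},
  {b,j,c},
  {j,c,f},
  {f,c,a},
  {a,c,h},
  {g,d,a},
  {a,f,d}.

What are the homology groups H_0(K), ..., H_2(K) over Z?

H_0 ≅ Z,  H_1 ≅ Z × Z/2,  H_2 = 0.

K has 10 vertices, 30 edges, 20 triangles.
rank ∂_0 = 0, rank ∂_1 = 9 ⇒ b_0 = 10 − 0 − 9 = 1; all invariant factors of ∂_1 are 1 so no torsion. So H_0 ≅ Z.
rank ∂_1 = 9, rank ∂_2 = 20 ⇒ b_1 = 30 − 9 − 20 = 1; ∂_2 has invariant factor(s) [2] giving torsion. So H_1 ≅ Z × Z/2.
rank ∂_2 = 20, rank ∂_3 = 0 ⇒ b_2 = 20 − 20 − 0 = 0. So H_2 ≅ 0.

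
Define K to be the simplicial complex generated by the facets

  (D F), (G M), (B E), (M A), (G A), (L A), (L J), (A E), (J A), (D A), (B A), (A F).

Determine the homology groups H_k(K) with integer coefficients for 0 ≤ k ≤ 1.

H_0 ≅ Z,  H_1 ≅ Z^4.

We work with the vertex ordering A < B < D < E < F < G < J < L < M. The simplices of K, each written with vertices in increasing order, are:

  0-simplices (9): A, B, D, E, F, G, J, L, M
  1-simplices (12): AB, AD, AE, AF, AG, AJ, AL, AM, BE, DF, GM, JL

so the chain groups are C_0 ≅ Z^9, C_1 ≅ Z^12.

∂_1: C_1 → C_0 maps an edge to its endpoints' difference, ∂[p,q] = q − p. For instance
  ∂AF = F − A.
This gives a 9×12 integer matrix of rank 8; reducing to Smith normal form yields diagonal entries (1,1,1,1,1,1,1,1).

Now H_k = ker ∂_k / im ∂_{k+1}, so:

  H_0: rank C_0 − rank ∂_1 = 9 − 8 = 1, and the invariant factors of ∂_1 are all 1, so H_0 ≅ Z.
  H_1: rank ker ∂_1 − rank ∂_2 = (12 − 8) − 0 = 4, and there is no ∂_2, so H_1 ≅ Z^4.

(K is a triangulation of a wedge of 4 circles.)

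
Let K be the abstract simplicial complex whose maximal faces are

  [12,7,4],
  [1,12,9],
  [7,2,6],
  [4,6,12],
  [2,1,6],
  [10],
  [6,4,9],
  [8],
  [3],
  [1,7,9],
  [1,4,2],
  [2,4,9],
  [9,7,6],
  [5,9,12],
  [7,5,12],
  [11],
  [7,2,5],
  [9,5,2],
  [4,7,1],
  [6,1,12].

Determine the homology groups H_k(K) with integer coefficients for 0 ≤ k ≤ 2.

We work with the vertex ordering 1 < 2 < 3 < 4 < 5 < 6 < 7 < 8 < 9 < 10 < 11 < 12. The simplices of K, each written with vertices in increasing order, are:

  0-simplices (12): [1], [2], [3], [4], [5], [6], [7], [8], [9], [10], [11], [12]
  1-simplices (24): (24 of them)
  2-simplices (16): [1,2,4], [1,2,6], [1,4,7], [1,6,12], [1,7,9], [1,9,12], [2,4,9], [2,5,7], [2,5,9], [2,6,7], [4,6,9], [4,6,12], [4,7,12], [5,7,12], [5,9,12], [6,7,9]

giving chain groups C_0 ≅ Z^12, C_1 ≅ Z^24, C_2 ≅ Z^16.

The boundary map ∂_1: C_1 → C_0 sends each edge [p,q] (with p < q) to q − p. For instance
  ∂[4,9] = [9] − [4].
This gives a 12×24 integer matrix of rank 7; reducing to Smith normal form yields diagonal entries (1,1,1,1,1,1,1).

The boundary map ∂_2: C_2 → C_1 acts by ∂[p,q,r] = [q,r] − [p,r] + [p,q]. For instance
  ∂[1,4,7] = [4,7] − [1,7] + [1,4],
  ∂[2,6,7] = [6,7] − [2,7] + [2,6].
The resulting 24×16 matrix has rank 15, and its Smith normal form has invariant factors (1,1,1,1,1,1,1,1,1,1,1,1,1,1,1).

Reading off H_k = ker ∂_k / im ∂_{k+1}:

  H_0: rank C_0 − rank ∂_1 = 12 − 7 = 5, and the invariant factors of ∂_1 are all 1, so H_0 ≅ Z^5.
  H_1: rank ker ∂_1 − rank ∂_2 = (24 − 7) − 15 = 2, and the invariant factors of ∂_2 are all 1, so H_1 ≅ Z^2.
  H_2: rank ker ∂_2 − rank ∂_3 = (16 − 15) − 0 = 1, and there is no ∂_3, so H_2 ≅ Z.

H_0 ≅ Z^5,  H_1 ≅ Z^2,  H_2 ≅ Z.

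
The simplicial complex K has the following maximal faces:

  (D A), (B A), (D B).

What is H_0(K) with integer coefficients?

H_0 ≅ Z.

Take the total order A < B < D on the vertex set. Then K (dimension 1) consists of the simplices:

  0-simplices (3): A, B, D
  1-simplices (3): AB, AD, BD

giving chain groups C_0 ≅ Z^3, C_1 ≅ Z^3.

Boundary ∂_1: C_1 → C_0 sends each edge [p,q] (with p < q) to q − p. For instance
  ∂AB = B − A.
This gives a 3×3 integer matrix of rank 2; reducing to Smith normal form yields diagonal entries (1,1).

Computing H_k = (kernel of ∂_k) / (image of ∂_{k+1}):

  H_0: rank C_0 − rank ∂_1 = 3 − 2 = 1, and the invariant factors of ∂_1 are all 1, so H_0 = Z.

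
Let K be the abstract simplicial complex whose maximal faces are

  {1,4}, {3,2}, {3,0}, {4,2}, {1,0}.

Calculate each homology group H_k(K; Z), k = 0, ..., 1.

K has 5 vertices, 5 edges.
rank ∂_0 = 0, rank ∂_1 = 4 ⇒ b_0 = 5 − 0 − 4 = 1; all invariant factors of ∂_1 are 1 so no torsion. So H_0 ≅ Z.
rank ∂_1 = 4, rank ∂_2 = 0 ⇒ b_1 = 5 − 4 − 0 = 1. So H_1 ≅ Z.

H_0 = Z,  H_1 = Z.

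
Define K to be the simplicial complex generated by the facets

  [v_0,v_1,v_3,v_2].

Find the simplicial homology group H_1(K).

H_1 ≅ 0.

K has 4 vertices, 6 edges, 4 triangles, 1 3-simplex.
rank ∂_1 = 3, rank ∂_2 = 3 ⇒ b_1 = 6 − 3 − 3 = 0; all invariant factors of ∂_2 are 1 so no torsion. So H_1 ≅ 0.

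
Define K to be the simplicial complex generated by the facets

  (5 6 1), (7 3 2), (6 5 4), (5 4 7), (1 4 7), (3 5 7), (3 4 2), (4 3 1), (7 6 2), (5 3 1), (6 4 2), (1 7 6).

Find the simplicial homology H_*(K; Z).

H_0 = Z,  H_1 = Z/2,  H_2 = 0.

We work with the vertex ordering 1 < 2 < 3 < 4 < 5 < 6 < 7. The simplices of K, each written with vertices in increasing order, are:

  0-simplices (7): [1], [2], [3], [4], [5], [6], [7]
  1-simplices (18): [1,3], [1,4], [1,5], [1,6], [1,7], [2,3], [2,4], [2,6], [2,7], [3,4], [3,5], [3,7], [4,5], [4,6], [4,7], [5,6], [5,7], [6,7]
  2-simplices (12): [1,3,4], [1,3,5], [1,4,7], [1,5,6], [1,6,7], [2,3,4], [2,3,7], [2,4,6], [2,6,7], [3,5,7], [4,5,6], [4,5,7]

Hence C_0 ≅ Z^7, C_1 ≅ Z^18, C_2 ≅ Z^12.

∂_1: C_1 → C_0 is given by ∂[p,q] = [q] − [p].
As a 7×18 matrix over Z this has rank 6, with invariant factors (1,1,1,1,1,1).

∂_2: C_2 → C_1 sends each 2-simplex [p,q,r] to [q,r] − [p,r] + [p,q]. For instance
  ∂[1,5,6] = [5,6] − [1,6] + [1,5],
  ∂[3,5,7] = [5,7] − [3,7] + [3,5].
The 18×12 boundary matrix has rank 12 and Smith normal form diag(1,1,1,1,1,1,1,1,1,1,1,2).

From H_k ≅ ker(∂_k) / im(∂_{k+1}) we obtain:

  H_0: rank C_0 − rank ∂_1 = 7 − 6 = 1, and the invariant factors of ∂_1 are all 1, so H_0 ≅ Z.
  H_1: rank ker ∂_1 − rank ∂_2 = (18 − 6) − 12 = 0, and ∂_2 has invariant factor 2 > 1, so H_1 ≅ Z/2.
  H_2: rank ker ∂_2 − rank ∂_3 = (12 − 12) − 0 = 0, and there is no ∂_3, so H_2 ≅ 0.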